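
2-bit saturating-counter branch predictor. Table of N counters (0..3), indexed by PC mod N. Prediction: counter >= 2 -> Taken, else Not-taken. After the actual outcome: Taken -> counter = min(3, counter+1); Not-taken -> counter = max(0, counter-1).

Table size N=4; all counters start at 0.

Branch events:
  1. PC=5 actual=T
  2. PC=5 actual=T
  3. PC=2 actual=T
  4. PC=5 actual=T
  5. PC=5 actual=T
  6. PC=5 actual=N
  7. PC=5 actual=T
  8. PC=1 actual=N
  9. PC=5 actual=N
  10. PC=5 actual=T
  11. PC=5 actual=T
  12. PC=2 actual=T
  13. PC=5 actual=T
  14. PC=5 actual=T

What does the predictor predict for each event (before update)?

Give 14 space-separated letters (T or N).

Answer: N N N T T T T T T N T N T T

Derivation:
Ev 1: PC=5 idx=1 pred=N actual=T -> ctr[1]=1
Ev 2: PC=5 idx=1 pred=N actual=T -> ctr[1]=2
Ev 3: PC=2 idx=2 pred=N actual=T -> ctr[2]=1
Ev 4: PC=5 idx=1 pred=T actual=T -> ctr[1]=3
Ev 5: PC=5 idx=1 pred=T actual=T -> ctr[1]=3
Ev 6: PC=5 idx=1 pred=T actual=N -> ctr[1]=2
Ev 7: PC=5 idx=1 pred=T actual=T -> ctr[1]=3
Ev 8: PC=1 idx=1 pred=T actual=N -> ctr[1]=2
Ev 9: PC=5 idx=1 pred=T actual=N -> ctr[1]=1
Ev 10: PC=5 idx=1 pred=N actual=T -> ctr[1]=2
Ev 11: PC=5 idx=1 pred=T actual=T -> ctr[1]=3
Ev 12: PC=2 idx=2 pred=N actual=T -> ctr[2]=2
Ev 13: PC=5 idx=1 pred=T actual=T -> ctr[1]=3
Ev 14: PC=5 idx=1 pred=T actual=T -> ctr[1]=3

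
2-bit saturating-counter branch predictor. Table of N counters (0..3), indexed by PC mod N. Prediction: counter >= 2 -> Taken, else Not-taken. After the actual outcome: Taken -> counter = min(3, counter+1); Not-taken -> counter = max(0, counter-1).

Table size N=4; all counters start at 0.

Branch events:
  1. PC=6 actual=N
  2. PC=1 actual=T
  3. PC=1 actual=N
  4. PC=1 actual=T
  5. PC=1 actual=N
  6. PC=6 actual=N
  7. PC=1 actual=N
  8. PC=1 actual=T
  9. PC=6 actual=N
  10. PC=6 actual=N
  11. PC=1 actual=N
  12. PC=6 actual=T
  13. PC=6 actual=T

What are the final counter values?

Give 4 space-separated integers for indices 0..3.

Answer: 0 0 2 0

Derivation:
Ev 1: PC=6 idx=2 pred=N actual=N -> ctr[2]=0
Ev 2: PC=1 idx=1 pred=N actual=T -> ctr[1]=1
Ev 3: PC=1 idx=1 pred=N actual=N -> ctr[1]=0
Ev 4: PC=1 idx=1 pred=N actual=T -> ctr[1]=1
Ev 5: PC=1 idx=1 pred=N actual=N -> ctr[1]=0
Ev 6: PC=6 idx=2 pred=N actual=N -> ctr[2]=0
Ev 7: PC=1 idx=1 pred=N actual=N -> ctr[1]=0
Ev 8: PC=1 idx=1 pred=N actual=T -> ctr[1]=1
Ev 9: PC=6 idx=2 pred=N actual=N -> ctr[2]=0
Ev 10: PC=6 idx=2 pred=N actual=N -> ctr[2]=0
Ev 11: PC=1 idx=1 pred=N actual=N -> ctr[1]=0
Ev 12: PC=6 idx=2 pred=N actual=T -> ctr[2]=1
Ev 13: PC=6 idx=2 pred=N actual=T -> ctr[2]=2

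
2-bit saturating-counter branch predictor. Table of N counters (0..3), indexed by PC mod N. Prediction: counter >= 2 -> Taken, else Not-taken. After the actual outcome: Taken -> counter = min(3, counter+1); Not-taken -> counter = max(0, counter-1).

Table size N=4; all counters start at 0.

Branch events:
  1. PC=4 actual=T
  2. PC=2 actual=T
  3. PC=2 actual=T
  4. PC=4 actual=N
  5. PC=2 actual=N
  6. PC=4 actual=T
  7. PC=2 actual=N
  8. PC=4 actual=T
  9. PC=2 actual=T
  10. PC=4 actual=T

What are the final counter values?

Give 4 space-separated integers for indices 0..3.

Answer: 3 0 1 0

Derivation:
Ev 1: PC=4 idx=0 pred=N actual=T -> ctr[0]=1
Ev 2: PC=2 idx=2 pred=N actual=T -> ctr[2]=1
Ev 3: PC=2 idx=2 pred=N actual=T -> ctr[2]=2
Ev 4: PC=4 idx=0 pred=N actual=N -> ctr[0]=0
Ev 5: PC=2 idx=2 pred=T actual=N -> ctr[2]=1
Ev 6: PC=4 idx=0 pred=N actual=T -> ctr[0]=1
Ev 7: PC=2 idx=2 pred=N actual=N -> ctr[2]=0
Ev 8: PC=4 idx=0 pred=N actual=T -> ctr[0]=2
Ev 9: PC=2 idx=2 pred=N actual=T -> ctr[2]=1
Ev 10: PC=4 idx=0 pred=T actual=T -> ctr[0]=3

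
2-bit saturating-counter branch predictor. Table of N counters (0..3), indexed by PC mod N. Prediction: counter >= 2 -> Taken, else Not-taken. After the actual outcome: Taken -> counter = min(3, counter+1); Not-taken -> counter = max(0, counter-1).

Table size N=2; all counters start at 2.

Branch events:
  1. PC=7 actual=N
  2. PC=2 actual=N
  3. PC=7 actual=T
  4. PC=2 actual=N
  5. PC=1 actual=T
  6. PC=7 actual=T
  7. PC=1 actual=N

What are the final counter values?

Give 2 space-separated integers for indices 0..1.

Ev 1: PC=7 idx=1 pred=T actual=N -> ctr[1]=1
Ev 2: PC=2 idx=0 pred=T actual=N -> ctr[0]=1
Ev 3: PC=7 idx=1 pred=N actual=T -> ctr[1]=2
Ev 4: PC=2 idx=0 pred=N actual=N -> ctr[0]=0
Ev 5: PC=1 idx=1 pred=T actual=T -> ctr[1]=3
Ev 6: PC=7 idx=1 pred=T actual=T -> ctr[1]=3
Ev 7: PC=1 idx=1 pred=T actual=N -> ctr[1]=2

Answer: 0 2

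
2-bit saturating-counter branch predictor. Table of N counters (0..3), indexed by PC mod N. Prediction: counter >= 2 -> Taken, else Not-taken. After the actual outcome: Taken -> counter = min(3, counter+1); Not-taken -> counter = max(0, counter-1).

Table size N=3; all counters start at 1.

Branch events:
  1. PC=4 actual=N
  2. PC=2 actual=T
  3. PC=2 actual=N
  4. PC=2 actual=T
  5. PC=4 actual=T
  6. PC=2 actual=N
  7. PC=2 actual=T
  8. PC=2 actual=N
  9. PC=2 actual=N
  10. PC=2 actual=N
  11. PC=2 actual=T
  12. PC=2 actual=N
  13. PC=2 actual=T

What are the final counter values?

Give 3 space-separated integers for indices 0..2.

Ev 1: PC=4 idx=1 pred=N actual=N -> ctr[1]=0
Ev 2: PC=2 idx=2 pred=N actual=T -> ctr[2]=2
Ev 3: PC=2 idx=2 pred=T actual=N -> ctr[2]=1
Ev 4: PC=2 idx=2 pred=N actual=T -> ctr[2]=2
Ev 5: PC=4 idx=1 pred=N actual=T -> ctr[1]=1
Ev 6: PC=2 idx=2 pred=T actual=N -> ctr[2]=1
Ev 7: PC=2 idx=2 pred=N actual=T -> ctr[2]=2
Ev 8: PC=2 idx=2 pred=T actual=N -> ctr[2]=1
Ev 9: PC=2 idx=2 pred=N actual=N -> ctr[2]=0
Ev 10: PC=2 idx=2 pred=N actual=N -> ctr[2]=0
Ev 11: PC=2 idx=2 pred=N actual=T -> ctr[2]=1
Ev 12: PC=2 idx=2 pred=N actual=N -> ctr[2]=0
Ev 13: PC=2 idx=2 pred=N actual=T -> ctr[2]=1

Answer: 1 1 1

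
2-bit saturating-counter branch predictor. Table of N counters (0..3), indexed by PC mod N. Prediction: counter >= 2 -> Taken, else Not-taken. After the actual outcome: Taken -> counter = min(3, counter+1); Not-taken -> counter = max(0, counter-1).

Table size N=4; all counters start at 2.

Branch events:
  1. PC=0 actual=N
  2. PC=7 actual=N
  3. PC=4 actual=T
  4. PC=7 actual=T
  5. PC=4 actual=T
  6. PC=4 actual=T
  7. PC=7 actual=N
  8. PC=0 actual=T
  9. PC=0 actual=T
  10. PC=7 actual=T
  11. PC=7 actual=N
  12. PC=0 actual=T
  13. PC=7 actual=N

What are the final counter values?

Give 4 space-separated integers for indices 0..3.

Answer: 3 2 2 0

Derivation:
Ev 1: PC=0 idx=0 pred=T actual=N -> ctr[0]=1
Ev 2: PC=7 idx=3 pred=T actual=N -> ctr[3]=1
Ev 3: PC=4 idx=0 pred=N actual=T -> ctr[0]=2
Ev 4: PC=7 idx=3 pred=N actual=T -> ctr[3]=2
Ev 5: PC=4 idx=0 pred=T actual=T -> ctr[0]=3
Ev 6: PC=4 idx=0 pred=T actual=T -> ctr[0]=3
Ev 7: PC=7 idx=3 pred=T actual=N -> ctr[3]=1
Ev 8: PC=0 idx=0 pred=T actual=T -> ctr[0]=3
Ev 9: PC=0 idx=0 pred=T actual=T -> ctr[0]=3
Ev 10: PC=7 idx=3 pred=N actual=T -> ctr[3]=2
Ev 11: PC=7 idx=3 pred=T actual=N -> ctr[3]=1
Ev 12: PC=0 idx=0 pred=T actual=T -> ctr[0]=3
Ev 13: PC=7 idx=3 pred=N actual=N -> ctr[3]=0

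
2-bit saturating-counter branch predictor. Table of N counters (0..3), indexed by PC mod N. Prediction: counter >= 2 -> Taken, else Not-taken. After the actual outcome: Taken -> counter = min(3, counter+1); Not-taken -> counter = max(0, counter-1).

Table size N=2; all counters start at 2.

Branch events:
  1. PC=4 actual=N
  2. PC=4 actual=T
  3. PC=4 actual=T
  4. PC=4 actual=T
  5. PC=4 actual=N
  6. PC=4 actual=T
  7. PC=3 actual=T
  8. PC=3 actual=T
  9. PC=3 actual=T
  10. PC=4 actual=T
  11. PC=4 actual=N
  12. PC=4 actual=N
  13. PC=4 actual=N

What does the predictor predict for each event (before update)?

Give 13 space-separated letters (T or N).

Ev 1: PC=4 idx=0 pred=T actual=N -> ctr[0]=1
Ev 2: PC=4 idx=0 pred=N actual=T -> ctr[0]=2
Ev 3: PC=4 idx=0 pred=T actual=T -> ctr[0]=3
Ev 4: PC=4 idx=0 pred=T actual=T -> ctr[0]=3
Ev 5: PC=4 idx=0 pred=T actual=N -> ctr[0]=2
Ev 6: PC=4 idx=0 pred=T actual=T -> ctr[0]=3
Ev 7: PC=3 idx=1 pred=T actual=T -> ctr[1]=3
Ev 8: PC=3 idx=1 pred=T actual=T -> ctr[1]=3
Ev 9: PC=3 idx=1 pred=T actual=T -> ctr[1]=3
Ev 10: PC=4 idx=0 pred=T actual=T -> ctr[0]=3
Ev 11: PC=4 idx=0 pred=T actual=N -> ctr[0]=2
Ev 12: PC=4 idx=0 pred=T actual=N -> ctr[0]=1
Ev 13: PC=4 idx=0 pred=N actual=N -> ctr[0]=0

Answer: T N T T T T T T T T T T N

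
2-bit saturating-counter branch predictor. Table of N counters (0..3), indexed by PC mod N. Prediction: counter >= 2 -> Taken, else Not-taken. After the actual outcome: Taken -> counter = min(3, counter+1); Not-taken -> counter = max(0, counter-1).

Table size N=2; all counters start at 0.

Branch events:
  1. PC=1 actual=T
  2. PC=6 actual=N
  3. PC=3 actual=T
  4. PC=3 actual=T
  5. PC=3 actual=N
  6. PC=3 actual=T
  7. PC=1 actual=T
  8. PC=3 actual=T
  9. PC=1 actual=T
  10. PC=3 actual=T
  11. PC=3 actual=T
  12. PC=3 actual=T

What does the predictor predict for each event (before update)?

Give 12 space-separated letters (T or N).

Answer: N N N T T T T T T T T T

Derivation:
Ev 1: PC=1 idx=1 pred=N actual=T -> ctr[1]=1
Ev 2: PC=6 idx=0 pred=N actual=N -> ctr[0]=0
Ev 3: PC=3 idx=1 pred=N actual=T -> ctr[1]=2
Ev 4: PC=3 idx=1 pred=T actual=T -> ctr[1]=3
Ev 5: PC=3 idx=1 pred=T actual=N -> ctr[1]=2
Ev 6: PC=3 idx=1 pred=T actual=T -> ctr[1]=3
Ev 7: PC=1 idx=1 pred=T actual=T -> ctr[1]=3
Ev 8: PC=3 idx=1 pred=T actual=T -> ctr[1]=3
Ev 9: PC=1 idx=1 pred=T actual=T -> ctr[1]=3
Ev 10: PC=3 idx=1 pred=T actual=T -> ctr[1]=3
Ev 11: PC=3 idx=1 pred=T actual=T -> ctr[1]=3
Ev 12: PC=3 idx=1 pred=T actual=T -> ctr[1]=3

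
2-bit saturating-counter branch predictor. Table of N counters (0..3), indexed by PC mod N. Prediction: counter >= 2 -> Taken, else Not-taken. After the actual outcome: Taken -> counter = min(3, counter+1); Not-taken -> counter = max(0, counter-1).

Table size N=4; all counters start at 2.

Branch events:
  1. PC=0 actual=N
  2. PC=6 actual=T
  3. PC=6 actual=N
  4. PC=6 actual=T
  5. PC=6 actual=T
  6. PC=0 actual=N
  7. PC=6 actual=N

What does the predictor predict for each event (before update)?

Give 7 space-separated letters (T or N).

Answer: T T T T T N T

Derivation:
Ev 1: PC=0 idx=0 pred=T actual=N -> ctr[0]=1
Ev 2: PC=6 idx=2 pred=T actual=T -> ctr[2]=3
Ev 3: PC=6 idx=2 pred=T actual=N -> ctr[2]=2
Ev 4: PC=6 idx=2 pred=T actual=T -> ctr[2]=3
Ev 5: PC=6 idx=2 pred=T actual=T -> ctr[2]=3
Ev 6: PC=0 idx=0 pred=N actual=N -> ctr[0]=0
Ev 7: PC=6 idx=2 pred=T actual=N -> ctr[2]=2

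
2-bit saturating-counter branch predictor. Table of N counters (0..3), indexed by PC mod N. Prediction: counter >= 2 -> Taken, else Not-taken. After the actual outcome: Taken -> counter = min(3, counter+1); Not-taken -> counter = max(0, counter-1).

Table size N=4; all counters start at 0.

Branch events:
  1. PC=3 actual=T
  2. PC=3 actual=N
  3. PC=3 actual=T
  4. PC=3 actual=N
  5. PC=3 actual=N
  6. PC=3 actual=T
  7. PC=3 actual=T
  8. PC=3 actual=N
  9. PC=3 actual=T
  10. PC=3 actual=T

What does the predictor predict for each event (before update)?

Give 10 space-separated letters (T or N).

Answer: N N N N N N N T N T

Derivation:
Ev 1: PC=3 idx=3 pred=N actual=T -> ctr[3]=1
Ev 2: PC=3 idx=3 pred=N actual=N -> ctr[3]=0
Ev 3: PC=3 idx=3 pred=N actual=T -> ctr[3]=1
Ev 4: PC=3 idx=3 pred=N actual=N -> ctr[3]=0
Ev 5: PC=3 idx=3 pred=N actual=N -> ctr[3]=0
Ev 6: PC=3 idx=3 pred=N actual=T -> ctr[3]=1
Ev 7: PC=3 idx=3 pred=N actual=T -> ctr[3]=2
Ev 8: PC=3 idx=3 pred=T actual=N -> ctr[3]=1
Ev 9: PC=3 idx=3 pred=N actual=T -> ctr[3]=2
Ev 10: PC=3 idx=3 pred=T actual=T -> ctr[3]=3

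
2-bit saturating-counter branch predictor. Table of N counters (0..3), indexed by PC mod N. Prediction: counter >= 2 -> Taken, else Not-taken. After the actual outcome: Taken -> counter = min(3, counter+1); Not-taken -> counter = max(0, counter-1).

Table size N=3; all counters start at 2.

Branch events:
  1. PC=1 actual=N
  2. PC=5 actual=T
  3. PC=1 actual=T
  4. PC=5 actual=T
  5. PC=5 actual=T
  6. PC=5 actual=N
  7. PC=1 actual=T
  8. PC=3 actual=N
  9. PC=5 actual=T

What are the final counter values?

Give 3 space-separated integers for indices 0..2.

Answer: 1 3 3

Derivation:
Ev 1: PC=1 idx=1 pred=T actual=N -> ctr[1]=1
Ev 2: PC=5 idx=2 pred=T actual=T -> ctr[2]=3
Ev 3: PC=1 idx=1 pred=N actual=T -> ctr[1]=2
Ev 4: PC=5 idx=2 pred=T actual=T -> ctr[2]=3
Ev 5: PC=5 idx=2 pred=T actual=T -> ctr[2]=3
Ev 6: PC=5 idx=2 pred=T actual=N -> ctr[2]=2
Ev 7: PC=1 idx=1 pred=T actual=T -> ctr[1]=3
Ev 8: PC=3 idx=0 pred=T actual=N -> ctr[0]=1
Ev 9: PC=5 idx=2 pred=T actual=T -> ctr[2]=3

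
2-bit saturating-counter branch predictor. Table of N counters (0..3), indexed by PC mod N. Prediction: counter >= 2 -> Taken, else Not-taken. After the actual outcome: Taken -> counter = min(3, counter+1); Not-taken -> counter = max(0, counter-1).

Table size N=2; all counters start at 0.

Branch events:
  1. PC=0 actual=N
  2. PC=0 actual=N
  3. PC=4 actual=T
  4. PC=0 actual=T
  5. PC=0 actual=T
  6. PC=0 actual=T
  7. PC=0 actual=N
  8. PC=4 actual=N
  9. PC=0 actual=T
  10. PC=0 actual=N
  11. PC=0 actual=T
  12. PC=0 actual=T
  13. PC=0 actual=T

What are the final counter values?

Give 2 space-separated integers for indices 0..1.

Answer: 3 0

Derivation:
Ev 1: PC=0 idx=0 pred=N actual=N -> ctr[0]=0
Ev 2: PC=0 idx=0 pred=N actual=N -> ctr[0]=0
Ev 3: PC=4 idx=0 pred=N actual=T -> ctr[0]=1
Ev 4: PC=0 idx=0 pred=N actual=T -> ctr[0]=2
Ev 5: PC=0 idx=0 pred=T actual=T -> ctr[0]=3
Ev 6: PC=0 idx=0 pred=T actual=T -> ctr[0]=3
Ev 7: PC=0 idx=0 pred=T actual=N -> ctr[0]=2
Ev 8: PC=4 idx=0 pred=T actual=N -> ctr[0]=1
Ev 9: PC=0 idx=0 pred=N actual=T -> ctr[0]=2
Ev 10: PC=0 idx=0 pred=T actual=N -> ctr[0]=1
Ev 11: PC=0 idx=0 pred=N actual=T -> ctr[0]=2
Ev 12: PC=0 idx=0 pred=T actual=T -> ctr[0]=3
Ev 13: PC=0 idx=0 pred=T actual=T -> ctr[0]=3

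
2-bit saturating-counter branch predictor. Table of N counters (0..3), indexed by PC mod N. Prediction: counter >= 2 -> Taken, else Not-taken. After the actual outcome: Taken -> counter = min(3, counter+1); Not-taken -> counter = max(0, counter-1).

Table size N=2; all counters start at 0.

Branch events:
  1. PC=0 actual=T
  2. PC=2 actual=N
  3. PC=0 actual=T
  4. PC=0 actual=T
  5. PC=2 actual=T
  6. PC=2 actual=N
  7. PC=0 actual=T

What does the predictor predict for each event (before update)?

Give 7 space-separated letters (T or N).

Answer: N N N N T T T

Derivation:
Ev 1: PC=0 idx=0 pred=N actual=T -> ctr[0]=1
Ev 2: PC=2 idx=0 pred=N actual=N -> ctr[0]=0
Ev 3: PC=0 idx=0 pred=N actual=T -> ctr[0]=1
Ev 4: PC=0 idx=0 pred=N actual=T -> ctr[0]=2
Ev 5: PC=2 idx=0 pred=T actual=T -> ctr[0]=3
Ev 6: PC=2 idx=0 pred=T actual=N -> ctr[0]=2
Ev 7: PC=0 idx=0 pred=T actual=T -> ctr[0]=3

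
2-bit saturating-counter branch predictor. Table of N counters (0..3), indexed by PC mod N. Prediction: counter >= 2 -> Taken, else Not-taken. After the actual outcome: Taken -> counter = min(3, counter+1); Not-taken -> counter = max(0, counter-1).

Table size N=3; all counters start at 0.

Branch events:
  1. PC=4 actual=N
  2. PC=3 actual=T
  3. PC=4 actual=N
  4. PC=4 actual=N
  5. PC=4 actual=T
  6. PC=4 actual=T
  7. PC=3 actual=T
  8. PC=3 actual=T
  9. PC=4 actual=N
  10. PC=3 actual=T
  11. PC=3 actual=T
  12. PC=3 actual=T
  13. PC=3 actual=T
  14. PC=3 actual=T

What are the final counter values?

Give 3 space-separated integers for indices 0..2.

Answer: 3 1 0

Derivation:
Ev 1: PC=4 idx=1 pred=N actual=N -> ctr[1]=0
Ev 2: PC=3 idx=0 pred=N actual=T -> ctr[0]=1
Ev 3: PC=4 idx=1 pred=N actual=N -> ctr[1]=0
Ev 4: PC=4 idx=1 pred=N actual=N -> ctr[1]=0
Ev 5: PC=4 idx=1 pred=N actual=T -> ctr[1]=1
Ev 6: PC=4 idx=1 pred=N actual=T -> ctr[1]=2
Ev 7: PC=3 idx=0 pred=N actual=T -> ctr[0]=2
Ev 8: PC=3 idx=0 pred=T actual=T -> ctr[0]=3
Ev 9: PC=4 idx=1 pred=T actual=N -> ctr[1]=1
Ev 10: PC=3 idx=0 pred=T actual=T -> ctr[0]=3
Ev 11: PC=3 idx=0 pred=T actual=T -> ctr[0]=3
Ev 12: PC=3 idx=0 pred=T actual=T -> ctr[0]=3
Ev 13: PC=3 idx=0 pred=T actual=T -> ctr[0]=3
Ev 14: PC=3 idx=0 pred=T actual=T -> ctr[0]=3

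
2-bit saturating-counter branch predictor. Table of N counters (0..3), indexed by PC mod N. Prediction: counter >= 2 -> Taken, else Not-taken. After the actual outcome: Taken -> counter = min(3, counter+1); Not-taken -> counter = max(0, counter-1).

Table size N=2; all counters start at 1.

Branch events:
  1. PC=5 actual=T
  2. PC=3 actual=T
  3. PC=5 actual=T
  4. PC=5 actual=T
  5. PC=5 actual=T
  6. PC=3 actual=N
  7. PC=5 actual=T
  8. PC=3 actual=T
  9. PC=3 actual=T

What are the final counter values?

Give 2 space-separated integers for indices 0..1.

Ev 1: PC=5 idx=1 pred=N actual=T -> ctr[1]=2
Ev 2: PC=3 idx=1 pred=T actual=T -> ctr[1]=3
Ev 3: PC=5 idx=1 pred=T actual=T -> ctr[1]=3
Ev 4: PC=5 idx=1 pred=T actual=T -> ctr[1]=3
Ev 5: PC=5 idx=1 pred=T actual=T -> ctr[1]=3
Ev 6: PC=3 idx=1 pred=T actual=N -> ctr[1]=2
Ev 7: PC=5 idx=1 pred=T actual=T -> ctr[1]=3
Ev 8: PC=3 idx=1 pred=T actual=T -> ctr[1]=3
Ev 9: PC=3 idx=1 pred=T actual=T -> ctr[1]=3

Answer: 1 3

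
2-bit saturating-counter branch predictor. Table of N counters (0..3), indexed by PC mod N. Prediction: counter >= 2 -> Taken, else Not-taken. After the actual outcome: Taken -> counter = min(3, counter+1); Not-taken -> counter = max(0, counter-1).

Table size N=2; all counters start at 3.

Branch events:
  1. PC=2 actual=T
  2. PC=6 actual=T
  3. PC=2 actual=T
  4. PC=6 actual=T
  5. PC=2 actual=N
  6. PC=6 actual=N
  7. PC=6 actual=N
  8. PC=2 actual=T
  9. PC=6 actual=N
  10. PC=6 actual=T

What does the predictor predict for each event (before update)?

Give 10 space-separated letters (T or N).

Ev 1: PC=2 idx=0 pred=T actual=T -> ctr[0]=3
Ev 2: PC=6 idx=0 pred=T actual=T -> ctr[0]=3
Ev 3: PC=2 idx=0 pred=T actual=T -> ctr[0]=3
Ev 4: PC=6 idx=0 pred=T actual=T -> ctr[0]=3
Ev 5: PC=2 idx=0 pred=T actual=N -> ctr[0]=2
Ev 6: PC=6 idx=0 pred=T actual=N -> ctr[0]=1
Ev 7: PC=6 idx=0 pred=N actual=N -> ctr[0]=0
Ev 8: PC=2 idx=0 pred=N actual=T -> ctr[0]=1
Ev 9: PC=6 idx=0 pred=N actual=N -> ctr[0]=0
Ev 10: PC=6 idx=0 pred=N actual=T -> ctr[0]=1

Answer: T T T T T T N N N N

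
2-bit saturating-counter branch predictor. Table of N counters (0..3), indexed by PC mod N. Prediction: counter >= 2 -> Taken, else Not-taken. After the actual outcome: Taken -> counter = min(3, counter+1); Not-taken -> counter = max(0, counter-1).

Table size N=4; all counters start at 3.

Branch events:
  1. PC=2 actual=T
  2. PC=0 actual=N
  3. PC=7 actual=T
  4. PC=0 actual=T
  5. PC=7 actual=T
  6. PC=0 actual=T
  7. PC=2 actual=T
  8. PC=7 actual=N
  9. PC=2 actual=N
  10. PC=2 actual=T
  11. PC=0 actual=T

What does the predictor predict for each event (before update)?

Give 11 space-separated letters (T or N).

Ev 1: PC=2 idx=2 pred=T actual=T -> ctr[2]=3
Ev 2: PC=0 idx=0 pred=T actual=N -> ctr[0]=2
Ev 3: PC=7 idx=3 pred=T actual=T -> ctr[3]=3
Ev 4: PC=0 idx=0 pred=T actual=T -> ctr[0]=3
Ev 5: PC=7 idx=3 pred=T actual=T -> ctr[3]=3
Ev 6: PC=0 idx=0 pred=T actual=T -> ctr[0]=3
Ev 7: PC=2 idx=2 pred=T actual=T -> ctr[2]=3
Ev 8: PC=7 idx=3 pred=T actual=N -> ctr[3]=2
Ev 9: PC=2 idx=2 pred=T actual=N -> ctr[2]=2
Ev 10: PC=2 idx=2 pred=T actual=T -> ctr[2]=3
Ev 11: PC=0 idx=0 pred=T actual=T -> ctr[0]=3

Answer: T T T T T T T T T T T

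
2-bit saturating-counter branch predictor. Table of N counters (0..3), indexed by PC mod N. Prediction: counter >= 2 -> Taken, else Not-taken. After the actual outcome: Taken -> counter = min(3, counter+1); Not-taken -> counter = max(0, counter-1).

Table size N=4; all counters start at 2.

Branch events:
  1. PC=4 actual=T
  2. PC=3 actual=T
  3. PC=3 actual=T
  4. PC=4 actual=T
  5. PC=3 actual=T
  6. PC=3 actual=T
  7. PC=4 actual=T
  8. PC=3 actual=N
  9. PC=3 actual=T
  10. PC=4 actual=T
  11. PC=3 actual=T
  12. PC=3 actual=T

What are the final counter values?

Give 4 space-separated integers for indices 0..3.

Answer: 3 2 2 3

Derivation:
Ev 1: PC=4 idx=0 pred=T actual=T -> ctr[0]=3
Ev 2: PC=3 idx=3 pred=T actual=T -> ctr[3]=3
Ev 3: PC=3 idx=3 pred=T actual=T -> ctr[3]=3
Ev 4: PC=4 idx=0 pred=T actual=T -> ctr[0]=3
Ev 5: PC=3 idx=3 pred=T actual=T -> ctr[3]=3
Ev 6: PC=3 idx=3 pred=T actual=T -> ctr[3]=3
Ev 7: PC=4 idx=0 pred=T actual=T -> ctr[0]=3
Ev 8: PC=3 idx=3 pred=T actual=N -> ctr[3]=2
Ev 9: PC=3 idx=3 pred=T actual=T -> ctr[3]=3
Ev 10: PC=4 idx=0 pred=T actual=T -> ctr[0]=3
Ev 11: PC=3 idx=3 pred=T actual=T -> ctr[3]=3
Ev 12: PC=3 idx=3 pred=T actual=T -> ctr[3]=3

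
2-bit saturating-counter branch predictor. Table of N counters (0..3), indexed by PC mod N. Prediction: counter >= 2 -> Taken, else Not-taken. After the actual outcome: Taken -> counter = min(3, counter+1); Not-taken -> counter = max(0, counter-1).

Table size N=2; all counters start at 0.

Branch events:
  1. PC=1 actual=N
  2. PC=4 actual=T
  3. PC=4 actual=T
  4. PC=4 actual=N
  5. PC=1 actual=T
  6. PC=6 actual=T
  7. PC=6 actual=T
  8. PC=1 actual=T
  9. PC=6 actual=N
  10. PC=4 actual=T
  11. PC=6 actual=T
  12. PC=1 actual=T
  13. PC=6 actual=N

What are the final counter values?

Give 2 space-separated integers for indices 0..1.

Answer: 2 3

Derivation:
Ev 1: PC=1 idx=1 pred=N actual=N -> ctr[1]=0
Ev 2: PC=4 idx=0 pred=N actual=T -> ctr[0]=1
Ev 3: PC=4 idx=0 pred=N actual=T -> ctr[0]=2
Ev 4: PC=4 idx=0 pred=T actual=N -> ctr[0]=1
Ev 5: PC=1 idx=1 pred=N actual=T -> ctr[1]=1
Ev 6: PC=6 idx=0 pred=N actual=T -> ctr[0]=2
Ev 7: PC=6 idx=0 pred=T actual=T -> ctr[0]=3
Ev 8: PC=1 idx=1 pred=N actual=T -> ctr[1]=2
Ev 9: PC=6 idx=0 pred=T actual=N -> ctr[0]=2
Ev 10: PC=4 idx=0 pred=T actual=T -> ctr[0]=3
Ev 11: PC=6 idx=0 pred=T actual=T -> ctr[0]=3
Ev 12: PC=1 idx=1 pred=T actual=T -> ctr[1]=3
Ev 13: PC=6 idx=0 pred=T actual=N -> ctr[0]=2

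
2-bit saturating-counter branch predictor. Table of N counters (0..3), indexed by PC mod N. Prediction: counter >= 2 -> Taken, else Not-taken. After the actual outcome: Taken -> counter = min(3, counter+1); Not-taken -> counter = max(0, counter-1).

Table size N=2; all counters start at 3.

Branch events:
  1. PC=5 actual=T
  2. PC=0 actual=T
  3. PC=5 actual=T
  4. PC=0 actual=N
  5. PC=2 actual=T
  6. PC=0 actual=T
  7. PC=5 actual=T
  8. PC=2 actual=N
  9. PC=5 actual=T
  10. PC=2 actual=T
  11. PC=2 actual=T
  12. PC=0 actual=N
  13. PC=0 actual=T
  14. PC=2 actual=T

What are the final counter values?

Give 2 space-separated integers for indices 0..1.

Ev 1: PC=5 idx=1 pred=T actual=T -> ctr[1]=3
Ev 2: PC=0 idx=0 pred=T actual=T -> ctr[0]=3
Ev 3: PC=5 idx=1 pred=T actual=T -> ctr[1]=3
Ev 4: PC=0 idx=0 pred=T actual=N -> ctr[0]=2
Ev 5: PC=2 idx=0 pred=T actual=T -> ctr[0]=3
Ev 6: PC=0 idx=0 pred=T actual=T -> ctr[0]=3
Ev 7: PC=5 idx=1 pred=T actual=T -> ctr[1]=3
Ev 8: PC=2 idx=0 pred=T actual=N -> ctr[0]=2
Ev 9: PC=5 idx=1 pred=T actual=T -> ctr[1]=3
Ev 10: PC=2 idx=0 pred=T actual=T -> ctr[0]=3
Ev 11: PC=2 idx=0 pred=T actual=T -> ctr[0]=3
Ev 12: PC=0 idx=0 pred=T actual=N -> ctr[0]=2
Ev 13: PC=0 idx=0 pred=T actual=T -> ctr[0]=3
Ev 14: PC=2 idx=0 pred=T actual=T -> ctr[0]=3

Answer: 3 3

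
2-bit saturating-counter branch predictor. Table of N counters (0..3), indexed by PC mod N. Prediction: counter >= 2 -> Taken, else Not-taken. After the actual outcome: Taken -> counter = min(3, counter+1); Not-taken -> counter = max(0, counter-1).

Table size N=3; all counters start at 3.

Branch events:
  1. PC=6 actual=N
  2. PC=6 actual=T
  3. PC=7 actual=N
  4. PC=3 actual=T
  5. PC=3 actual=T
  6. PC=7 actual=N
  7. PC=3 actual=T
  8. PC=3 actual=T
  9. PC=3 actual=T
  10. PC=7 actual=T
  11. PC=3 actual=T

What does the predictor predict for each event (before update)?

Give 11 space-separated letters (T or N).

Ev 1: PC=6 idx=0 pred=T actual=N -> ctr[0]=2
Ev 2: PC=6 idx=0 pred=T actual=T -> ctr[0]=3
Ev 3: PC=7 idx=1 pred=T actual=N -> ctr[1]=2
Ev 4: PC=3 idx=0 pred=T actual=T -> ctr[0]=3
Ev 5: PC=3 idx=0 pred=T actual=T -> ctr[0]=3
Ev 6: PC=7 idx=1 pred=T actual=N -> ctr[1]=1
Ev 7: PC=3 idx=0 pred=T actual=T -> ctr[0]=3
Ev 8: PC=3 idx=0 pred=T actual=T -> ctr[0]=3
Ev 9: PC=3 idx=0 pred=T actual=T -> ctr[0]=3
Ev 10: PC=7 idx=1 pred=N actual=T -> ctr[1]=2
Ev 11: PC=3 idx=0 pred=T actual=T -> ctr[0]=3

Answer: T T T T T T T T T N T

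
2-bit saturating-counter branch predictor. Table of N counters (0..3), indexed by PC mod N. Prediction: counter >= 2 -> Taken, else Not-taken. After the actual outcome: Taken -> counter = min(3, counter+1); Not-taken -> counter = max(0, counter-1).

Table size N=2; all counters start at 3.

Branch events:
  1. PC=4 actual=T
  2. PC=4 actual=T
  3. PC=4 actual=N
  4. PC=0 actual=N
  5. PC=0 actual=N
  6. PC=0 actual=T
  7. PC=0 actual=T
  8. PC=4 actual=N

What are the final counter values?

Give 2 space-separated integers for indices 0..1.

Ev 1: PC=4 idx=0 pred=T actual=T -> ctr[0]=3
Ev 2: PC=4 idx=0 pred=T actual=T -> ctr[0]=3
Ev 3: PC=4 idx=0 pred=T actual=N -> ctr[0]=2
Ev 4: PC=0 idx=0 pred=T actual=N -> ctr[0]=1
Ev 5: PC=0 idx=0 pred=N actual=N -> ctr[0]=0
Ev 6: PC=0 idx=0 pred=N actual=T -> ctr[0]=1
Ev 7: PC=0 idx=0 pred=N actual=T -> ctr[0]=2
Ev 8: PC=4 idx=0 pred=T actual=N -> ctr[0]=1

Answer: 1 3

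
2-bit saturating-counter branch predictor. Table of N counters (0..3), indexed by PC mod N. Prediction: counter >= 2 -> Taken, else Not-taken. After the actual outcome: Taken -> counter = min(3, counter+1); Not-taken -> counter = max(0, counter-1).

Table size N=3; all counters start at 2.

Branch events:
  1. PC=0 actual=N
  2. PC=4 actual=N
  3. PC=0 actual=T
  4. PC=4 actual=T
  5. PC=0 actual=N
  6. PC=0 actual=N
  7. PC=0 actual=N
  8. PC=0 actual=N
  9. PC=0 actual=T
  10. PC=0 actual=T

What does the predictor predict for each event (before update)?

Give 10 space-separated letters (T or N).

Answer: T T N N T N N N N N

Derivation:
Ev 1: PC=0 idx=0 pred=T actual=N -> ctr[0]=1
Ev 2: PC=4 idx=1 pred=T actual=N -> ctr[1]=1
Ev 3: PC=0 idx=0 pred=N actual=T -> ctr[0]=2
Ev 4: PC=4 idx=1 pred=N actual=T -> ctr[1]=2
Ev 5: PC=0 idx=0 pred=T actual=N -> ctr[0]=1
Ev 6: PC=0 idx=0 pred=N actual=N -> ctr[0]=0
Ev 7: PC=0 idx=0 pred=N actual=N -> ctr[0]=0
Ev 8: PC=0 idx=0 pred=N actual=N -> ctr[0]=0
Ev 9: PC=0 idx=0 pred=N actual=T -> ctr[0]=1
Ev 10: PC=0 idx=0 pred=N actual=T -> ctr[0]=2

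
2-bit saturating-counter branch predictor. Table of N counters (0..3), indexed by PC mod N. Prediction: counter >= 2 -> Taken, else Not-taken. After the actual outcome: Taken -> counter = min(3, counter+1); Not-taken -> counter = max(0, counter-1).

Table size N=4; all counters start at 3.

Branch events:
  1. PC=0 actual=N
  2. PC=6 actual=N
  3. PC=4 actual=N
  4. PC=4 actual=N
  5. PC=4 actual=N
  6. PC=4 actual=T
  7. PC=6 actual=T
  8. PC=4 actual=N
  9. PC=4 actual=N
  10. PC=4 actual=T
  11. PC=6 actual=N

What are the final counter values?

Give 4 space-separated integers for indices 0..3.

Answer: 1 3 2 3

Derivation:
Ev 1: PC=0 idx=0 pred=T actual=N -> ctr[0]=2
Ev 2: PC=6 idx=2 pred=T actual=N -> ctr[2]=2
Ev 3: PC=4 idx=0 pred=T actual=N -> ctr[0]=1
Ev 4: PC=4 idx=0 pred=N actual=N -> ctr[0]=0
Ev 5: PC=4 idx=0 pred=N actual=N -> ctr[0]=0
Ev 6: PC=4 idx=0 pred=N actual=T -> ctr[0]=1
Ev 7: PC=6 idx=2 pred=T actual=T -> ctr[2]=3
Ev 8: PC=4 idx=0 pred=N actual=N -> ctr[0]=0
Ev 9: PC=4 idx=0 pred=N actual=N -> ctr[0]=0
Ev 10: PC=4 idx=0 pred=N actual=T -> ctr[0]=1
Ev 11: PC=6 idx=2 pred=T actual=N -> ctr[2]=2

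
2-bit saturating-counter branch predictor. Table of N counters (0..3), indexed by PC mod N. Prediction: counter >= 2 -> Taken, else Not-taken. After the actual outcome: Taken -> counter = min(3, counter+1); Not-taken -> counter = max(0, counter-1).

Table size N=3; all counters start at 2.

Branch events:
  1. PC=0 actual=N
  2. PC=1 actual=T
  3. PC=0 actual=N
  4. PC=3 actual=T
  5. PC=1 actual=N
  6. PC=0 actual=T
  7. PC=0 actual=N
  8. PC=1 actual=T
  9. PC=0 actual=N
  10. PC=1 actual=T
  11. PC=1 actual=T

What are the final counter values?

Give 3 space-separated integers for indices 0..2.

Ev 1: PC=0 idx=0 pred=T actual=N -> ctr[0]=1
Ev 2: PC=1 idx=1 pred=T actual=T -> ctr[1]=3
Ev 3: PC=0 idx=0 pred=N actual=N -> ctr[0]=0
Ev 4: PC=3 idx=0 pred=N actual=T -> ctr[0]=1
Ev 5: PC=1 idx=1 pred=T actual=N -> ctr[1]=2
Ev 6: PC=0 idx=0 pred=N actual=T -> ctr[0]=2
Ev 7: PC=0 idx=0 pred=T actual=N -> ctr[0]=1
Ev 8: PC=1 idx=1 pred=T actual=T -> ctr[1]=3
Ev 9: PC=0 idx=0 pred=N actual=N -> ctr[0]=0
Ev 10: PC=1 idx=1 pred=T actual=T -> ctr[1]=3
Ev 11: PC=1 idx=1 pred=T actual=T -> ctr[1]=3

Answer: 0 3 2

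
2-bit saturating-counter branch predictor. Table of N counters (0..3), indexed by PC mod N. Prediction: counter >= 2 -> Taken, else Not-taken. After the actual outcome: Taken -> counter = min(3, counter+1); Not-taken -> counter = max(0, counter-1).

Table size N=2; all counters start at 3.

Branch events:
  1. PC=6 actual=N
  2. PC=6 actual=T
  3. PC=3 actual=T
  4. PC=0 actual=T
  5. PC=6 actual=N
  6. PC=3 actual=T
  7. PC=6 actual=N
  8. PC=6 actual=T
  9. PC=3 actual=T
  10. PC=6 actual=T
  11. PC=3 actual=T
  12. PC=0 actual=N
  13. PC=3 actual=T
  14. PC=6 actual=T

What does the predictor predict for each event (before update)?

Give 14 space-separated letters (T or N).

Answer: T T T T T T T N T T T T T T

Derivation:
Ev 1: PC=6 idx=0 pred=T actual=N -> ctr[0]=2
Ev 2: PC=6 idx=0 pred=T actual=T -> ctr[0]=3
Ev 3: PC=3 idx=1 pred=T actual=T -> ctr[1]=3
Ev 4: PC=0 idx=0 pred=T actual=T -> ctr[0]=3
Ev 5: PC=6 idx=0 pred=T actual=N -> ctr[0]=2
Ev 6: PC=3 idx=1 pred=T actual=T -> ctr[1]=3
Ev 7: PC=6 idx=0 pred=T actual=N -> ctr[0]=1
Ev 8: PC=6 idx=0 pred=N actual=T -> ctr[0]=2
Ev 9: PC=3 idx=1 pred=T actual=T -> ctr[1]=3
Ev 10: PC=6 idx=0 pred=T actual=T -> ctr[0]=3
Ev 11: PC=3 idx=1 pred=T actual=T -> ctr[1]=3
Ev 12: PC=0 idx=0 pred=T actual=N -> ctr[0]=2
Ev 13: PC=3 idx=1 pred=T actual=T -> ctr[1]=3
Ev 14: PC=6 idx=0 pred=T actual=T -> ctr[0]=3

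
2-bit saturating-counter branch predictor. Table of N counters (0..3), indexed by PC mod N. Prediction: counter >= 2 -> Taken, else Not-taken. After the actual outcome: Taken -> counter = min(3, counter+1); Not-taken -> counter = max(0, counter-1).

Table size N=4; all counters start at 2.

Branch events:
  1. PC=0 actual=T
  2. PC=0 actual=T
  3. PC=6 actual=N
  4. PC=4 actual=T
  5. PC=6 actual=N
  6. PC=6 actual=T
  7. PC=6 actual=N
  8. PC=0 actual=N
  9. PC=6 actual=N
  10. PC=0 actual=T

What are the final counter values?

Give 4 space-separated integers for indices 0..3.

Answer: 3 2 0 2

Derivation:
Ev 1: PC=0 idx=0 pred=T actual=T -> ctr[0]=3
Ev 2: PC=0 idx=0 pred=T actual=T -> ctr[0]=3
Ev 3: PC=6 idx=2 pred=T actual=N -> ctr[2]=1
Ev 4: PC=4 idx=0 pred=T actual=T -> ctr[0]=3
Ev 5: PC=6 idx=2 pred=N actual=N -> ctr[2]=0
Ev 6: PC=6 idx=2 pred=N actual=T -> ctr[2]=1
Ev 7: PC=6 idx=2 pred=N actual=N -> ctr[2]=0
Ev 8: PC=0 idx=0 pred=T actual=N -> ctr[0]=2
Ev 9: PC=6 idx=2 pred=N actual=N -> ctr[2]=0
Ev 10: PC=0 idx=0 pred=T actual=T -> ctr[0]=3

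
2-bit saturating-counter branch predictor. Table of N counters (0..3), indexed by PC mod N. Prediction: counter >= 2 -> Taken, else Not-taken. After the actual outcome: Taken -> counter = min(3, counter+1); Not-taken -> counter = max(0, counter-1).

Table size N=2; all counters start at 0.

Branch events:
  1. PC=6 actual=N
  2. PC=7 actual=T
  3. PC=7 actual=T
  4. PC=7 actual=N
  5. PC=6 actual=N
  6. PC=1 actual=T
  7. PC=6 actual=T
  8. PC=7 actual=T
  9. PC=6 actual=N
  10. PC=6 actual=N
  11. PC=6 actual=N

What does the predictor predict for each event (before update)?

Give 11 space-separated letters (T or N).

Ev 1: PC=6 idx=0 pred=N actual=N -> ctr[0]=0
Ev 2: PC=7 idx=1 pred=N actual=T -> ctr[1]=1
Ev 3: PC=7 idx=1 pred=N actual=T -> ctr[1]=2
Ev 4: PC=7 idx=1 pred=T actual=N -> ctr[1]=1
Ev 5: PC=6 idx=0 pred=N actual=N -> ctr[0]=0
Ev 6: PC=1 idx=1 pred=N actual=T -> ctr[1]=2
Ev 7: PC=6 idx=0 pred=N actual=T -> ctr[0]=1
Ev 8: PC=7 idx=1 pred=T actual=T -> ctr[1]=3
Ev 9: PC=6 idx=0 pred=N actual=N -> ctr[0]=0
Ev 10: PC=6 idx=0 pred=N actual=N -> ctr[0]=0
Ev 11: PC=6 idx=0 pred=N actual=N -> ctr[0]=0

Answer: N N N T N N N T N N N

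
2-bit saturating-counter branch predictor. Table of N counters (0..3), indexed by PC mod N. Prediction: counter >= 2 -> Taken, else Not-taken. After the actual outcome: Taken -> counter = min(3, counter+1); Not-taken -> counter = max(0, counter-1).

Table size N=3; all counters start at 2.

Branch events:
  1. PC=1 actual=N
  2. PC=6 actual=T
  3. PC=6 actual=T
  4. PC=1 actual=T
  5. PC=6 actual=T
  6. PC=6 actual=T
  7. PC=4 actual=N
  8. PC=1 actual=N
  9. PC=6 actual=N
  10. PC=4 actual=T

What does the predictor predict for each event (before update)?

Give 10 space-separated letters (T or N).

Ev 1: PC=1 idx=1 pred=T actual=N -> ctr[1]=1
Ev 2: PC=6 idx=0 pred=T actual=T -> ctr[0]=3
Ev 3: PC=6 idx=0 pred=T actual=T -> ctr[0]=3
Ev 4: PC=1 idx=1 pred=N actual=T -> ctr[1]=2
Ev 5: PC=6 idx=0 pred=T actual=T -> ctr[0]=3
Ev 6: PC=6 idx=0 pred=T actual=T -> ctr[0]=3
Ev 7: PC=4 idx=1 pred=T actual=N -> ctr[1]=1
Ev 8: PC=1 idx=1 pred=N actual=N -> ctr[1]=0
Ev 9: PC=6 idx=0 pred=T actual=N -> ctr[0]=2
Ev 10: PC=4 idx=1 pred=N actual=T -> ctr[1]=1

Answer: T T T N T T T N T N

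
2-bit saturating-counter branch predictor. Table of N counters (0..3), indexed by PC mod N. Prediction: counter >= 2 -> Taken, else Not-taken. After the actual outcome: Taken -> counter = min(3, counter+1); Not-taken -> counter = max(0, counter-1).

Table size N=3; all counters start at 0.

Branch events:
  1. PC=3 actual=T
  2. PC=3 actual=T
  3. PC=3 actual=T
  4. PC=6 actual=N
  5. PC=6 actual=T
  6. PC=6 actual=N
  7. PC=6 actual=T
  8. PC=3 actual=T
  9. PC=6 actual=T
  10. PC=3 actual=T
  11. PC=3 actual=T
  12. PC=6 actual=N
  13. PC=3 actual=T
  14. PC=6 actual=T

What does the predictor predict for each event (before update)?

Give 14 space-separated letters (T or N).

Answer: N N T T T T T T T T T T T T

Derivation:
Ev 1: PC=3 idx=0 pred=N actual=T -> ctr[0]=1
Ev 2: PC=3 idx=0 pred=N actual=T -> ctr[0]=2
Ev 3: PC=3 idx=0 pred=T actual=T -> ctr[0]=3
Ev 4: PC=6 idx=0 pred=T actual=N -> ctr[0]=2
Ev 5: PC=6 idx=0 pred=T actual=T -> ctr[0]=3
Ev 6: PC=6 idx=0 pred=T actual=N -> ctr[0]=2
Ev 7: PC=6 idx=0 pred=T actual=T -> ctr[0]=3
Ev 8: PC=3 idx=0 pred=T actual=T -> ctr[0]=3
Ev 9: PC=6 idx=0 pred=T actual=T -> ctr[0]=3
Ev 10: PC=3 idx=0 pred=T actual=T -> ctr[0]=3
Ev 11: PC=3 idx=0 pred=T actual=T -> ctr[0]=3
Ev 12: PC=6 idx=0 pred=T actual=N -> ctr[0]=2
Ev 13: PC=3 idx=0 pred=T actual=T -> ctr[0]=3
Ev 14: PC=6 idx=0 pred=T actual=T -> ctr[0]=3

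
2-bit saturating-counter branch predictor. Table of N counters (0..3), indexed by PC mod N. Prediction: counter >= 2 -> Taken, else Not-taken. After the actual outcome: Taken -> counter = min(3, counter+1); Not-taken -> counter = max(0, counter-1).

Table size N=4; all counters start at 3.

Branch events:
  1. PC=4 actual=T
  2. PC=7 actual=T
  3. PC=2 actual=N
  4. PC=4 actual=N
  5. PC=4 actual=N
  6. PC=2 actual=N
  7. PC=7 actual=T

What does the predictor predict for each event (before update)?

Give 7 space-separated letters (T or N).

Ev 1: PC=4 idx=0 pred=T actual=T -> ctr[0]=3
Ev 2: PC=7 idx=3 pred=T actual=T -> ctr[3]=3
Ev 3: PC=2 idx=2 pred=T actual=N -> ctr[2]=2
Ev 4: PC=4 idx=0 pred=T actual=N -> ctr[0]=2
Ev 5: PC=4 idx=0 pred=T actual=N -> ctr[0]=1
Ev 6: PC=2 idx=2 pred=T actual=N -> ctr[2]=1
Ev 7: PC=7 idx=3 pred=T actual=T -> ctr[3]=3

Answer: T T T T T T T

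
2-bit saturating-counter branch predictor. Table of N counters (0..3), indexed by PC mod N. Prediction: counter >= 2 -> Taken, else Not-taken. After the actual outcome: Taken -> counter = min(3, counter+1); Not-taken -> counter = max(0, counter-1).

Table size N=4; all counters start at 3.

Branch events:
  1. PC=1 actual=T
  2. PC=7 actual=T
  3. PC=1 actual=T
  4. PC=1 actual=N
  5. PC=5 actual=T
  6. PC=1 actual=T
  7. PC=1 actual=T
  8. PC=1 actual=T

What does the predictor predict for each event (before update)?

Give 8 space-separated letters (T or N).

Answer: T T T T T T T T

Derivation:
Ev 1: PC=1 idx=1 pred=T actual=T -> ctr[1]=3
Ev 2: PC=7 idx=3 pred=T actual=T -> ctr[3]=3
Ev 3: PC=1 idx=1 pred=T actual=T -> ctr[1]=3
Ev 4: PC=1 idx=1 pred=T actual=N -> ctr[1]=2
Ev 5: PC=5 idx=1 pred=T actual=T -> ctr[1]=3
Ev 6: PC=1 idx=1 pred=T actual=T -> ctr[1]=3
Ev 7: PC=1 idx=1 pred=T actual=T -> ctr[1]=3
Ev 8: PC=1 idx=1 pred=T actual=T -> ctr[1]=3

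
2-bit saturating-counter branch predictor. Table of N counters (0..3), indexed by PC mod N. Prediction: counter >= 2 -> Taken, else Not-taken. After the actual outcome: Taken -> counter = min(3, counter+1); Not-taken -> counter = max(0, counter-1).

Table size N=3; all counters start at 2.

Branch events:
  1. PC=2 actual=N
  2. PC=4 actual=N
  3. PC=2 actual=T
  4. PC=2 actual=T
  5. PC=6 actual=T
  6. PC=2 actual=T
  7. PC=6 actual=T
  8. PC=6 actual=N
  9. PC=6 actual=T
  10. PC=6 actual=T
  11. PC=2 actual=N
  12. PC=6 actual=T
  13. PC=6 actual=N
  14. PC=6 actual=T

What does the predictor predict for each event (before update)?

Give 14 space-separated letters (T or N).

Ev 1: PC=2 idx=2 pred=T actual=N -> ctr[2]=1
Ev 2: PC=4 idx=1 pred=T actual=N -> ctr[1]=1
Ev 3: PC=2 idx=2 pred=N actual=T -> ctr[2]=2
Ev 4: PC=2 idx=2 pred=T actual=T -> ctr[2]=3
Ev 5: PC=6 idx=0 pred=T actual=T -> ctr[0]=3
Ev 6: PC=2 idx=2 pred=T actual=T -> ctr[2]=3
Ev 7: PC=6 idx=0 pred=T actual=T -> ctr[0]=3
Ev 8: PC=6 idx=0 pred=T actual=N -> ctr[0]=2
Ev 9: PC=6 idx=0 pred=T actual=T -> ctr[0]=3
Ev 10: PC=6 idx=0 pred=T actual=T -> ctr[0]=3
Ev 11: PC=2 idx=2 pred=T actual=N -> ctr[2]=2
Ev 12: PC=6 idx=0 pred=T actual=T -> ctr[0]=3
Ev 13: PC=6 idx=0 pred=T actual=N -> ctr[0]=2
Ev 14: PC=6 idx=0 pred=T actual=T -> ctr[0]=3

Answer: T T N T T T T T T T T T T T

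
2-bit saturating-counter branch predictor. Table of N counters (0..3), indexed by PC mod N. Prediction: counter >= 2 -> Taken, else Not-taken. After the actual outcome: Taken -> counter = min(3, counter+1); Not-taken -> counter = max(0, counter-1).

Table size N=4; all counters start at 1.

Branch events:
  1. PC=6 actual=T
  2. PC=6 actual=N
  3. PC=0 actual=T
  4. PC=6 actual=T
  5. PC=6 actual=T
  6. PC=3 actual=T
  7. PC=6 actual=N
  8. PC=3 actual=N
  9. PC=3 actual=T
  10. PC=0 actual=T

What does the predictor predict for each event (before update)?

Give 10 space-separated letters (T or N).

Answer: N T N N T N T T N T

Derivation:
Ev 1: PC=6 idx=2 pred=N actual=T -> ctr[2]=2
Ev 2: PC=6 idx=2 pred=T actual=N -> ctr[2]=1
Ev 3: PC=0 idx=0 pred=N actual=T -> ctr[0]=2
Ev 4: PC=6 idx=2 pred=N actual=T -> ctr[2]=2
Ev 5: PC=6 idx=2 pred=T actual=T -> ctr[2]=3
Ev 6: PC=3 idx=3 pred=N actual=T -> ctr[3]=2
Ev 7: PC=6 idx=2 pred=T actual=N -> ctr[2]=2
Ev 8: PC=3 idx=3 pred=T actual=N -> ctr[3]=1
Ev 9: PC=3 idx=3 pred=N actual=T -> ctr[3]=2
Ev 10: PC=0 idx=0 pred=T actual=T -> ctr[0]=3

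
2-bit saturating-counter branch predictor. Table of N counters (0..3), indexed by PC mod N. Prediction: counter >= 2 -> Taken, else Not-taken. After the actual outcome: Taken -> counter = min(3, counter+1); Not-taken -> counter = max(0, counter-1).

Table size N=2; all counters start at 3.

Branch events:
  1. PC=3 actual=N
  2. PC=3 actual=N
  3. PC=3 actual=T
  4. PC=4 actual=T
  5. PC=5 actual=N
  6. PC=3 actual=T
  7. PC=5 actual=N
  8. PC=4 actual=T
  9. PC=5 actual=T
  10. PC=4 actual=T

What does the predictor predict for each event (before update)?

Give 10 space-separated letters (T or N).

Ev 1: PC=3 idx=1 pred=T actual=N -> ctr[1]=2
Ev 2: PC=3 idx=1 pred=T actual=N -> ctr[1]=1
Ev 3: PC=3 idx=1 pred=N actual=T -> ctr[1]=2
Ev 4: PC=4 idx=0 pred=T actual=T -> ctr[0]=3
Ev 5: PC=5 idx=1 pred=T actual=N -> ctr[1]=1
Ev 6: PC=3 idx=1 pred=N actual=T -> ctr[1]=2
Ev 7: PC=5 idx=1 pred=T actual=N -> ctr[1]=1
Ev 8: PC=4 idx=0 pred=T actual=T -> ctr[0]=3
Ev 9: PC=5 idx=1 pred=N actual=T -> ctr[1]=2
Ev 10: PC=4 idx=0 pred=T actual=T -> ctr[0]=3

Answer: T T N T T N T T N T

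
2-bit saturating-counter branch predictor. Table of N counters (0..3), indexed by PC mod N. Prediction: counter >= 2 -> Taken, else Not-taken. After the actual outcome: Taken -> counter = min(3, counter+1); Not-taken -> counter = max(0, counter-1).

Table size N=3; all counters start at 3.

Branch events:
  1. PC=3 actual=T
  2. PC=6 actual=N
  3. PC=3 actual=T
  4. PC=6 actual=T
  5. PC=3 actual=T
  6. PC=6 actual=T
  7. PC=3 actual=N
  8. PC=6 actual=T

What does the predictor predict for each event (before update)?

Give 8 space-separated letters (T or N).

Ev 1: PC=3 idx=0 pred=T actual=T -> ctr[0]=3
Ev 2: PC=6 idx=0 pred=T actual=N -> ctr[0]=2
Ev 3: PC=3 idx=0 pred=T actual=T -> ctr[0]=3
Ev 4: PC=6 idx=0 pred=T actual=T -> ctr[0]=3
Ev 5: PC=3 idx=0 pred=T actual=T -> ctr[0]=3
Ev 6: PC=6 idx=0 pred=T actual=T -> ctr[0]=3
Ev 7: PC=3 idx=0 pred=T actual=N -> ctr[0]=2
Ev 8: PC=6 idx=0 pred=T actual=T -> ctr[0]=3

Answer: T T T T T T T T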